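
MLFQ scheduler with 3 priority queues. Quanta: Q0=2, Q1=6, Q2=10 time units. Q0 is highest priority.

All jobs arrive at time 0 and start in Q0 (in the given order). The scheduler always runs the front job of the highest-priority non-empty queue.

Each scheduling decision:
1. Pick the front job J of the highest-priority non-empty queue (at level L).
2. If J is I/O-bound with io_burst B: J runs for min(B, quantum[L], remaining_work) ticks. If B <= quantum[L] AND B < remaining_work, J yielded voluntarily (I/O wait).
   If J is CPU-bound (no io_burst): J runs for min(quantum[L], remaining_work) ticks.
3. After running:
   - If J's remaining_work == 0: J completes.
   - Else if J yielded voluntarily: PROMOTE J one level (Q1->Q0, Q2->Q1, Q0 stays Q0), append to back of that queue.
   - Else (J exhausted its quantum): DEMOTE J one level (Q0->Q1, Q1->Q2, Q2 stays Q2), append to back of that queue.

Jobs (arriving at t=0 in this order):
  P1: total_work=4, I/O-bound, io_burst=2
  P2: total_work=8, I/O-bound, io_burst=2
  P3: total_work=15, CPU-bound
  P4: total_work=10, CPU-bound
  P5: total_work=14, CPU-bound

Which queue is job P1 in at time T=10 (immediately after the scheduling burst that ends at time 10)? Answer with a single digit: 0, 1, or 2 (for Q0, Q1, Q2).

t=0-2: P1@Q0 runs 2, rem=2, I/O yield, promote→Q0. Q0=[P2,P3,P4,P5,P1] Q1=[] Q2=[]
t=2-4: P2@Q0 runs 2, rem=6, I/O yield, promote→Q0. Q0=[P3,P4,P5,P1,P2] Q1=[] Q2=[]
t=4-6: P3@Q0 runs 2, rem=13, quantum used, demote→Q1. Q0=[P4,P5,P1,P2] Q1=[P3] Q2=[]
t=6-8: P4@Q0 runs 2, rem=8, quantum used, demote→Q1. Q0=[P5,P1,P2] Q1=[P3,P4] Q2=[]
t=8-10: P5@Q0 runs 2, rem=12, quantum used, demote→Q1. Q0=[P1,P2] Q1=[P3,P4,P5] Q2=[]
t=10-12: P1@Q0 runs 2, rem=0, completes. Q0=[P2] Q1=[P3,P4,P5] Q2=[]
t=12-14: P2@Q0 runs 2, rem=4, I/O yield, promote→Q0. Q0=[P2] Q1=[P3,P4,P5] Q2=[]
t=14-16: P2@Q0 runs 2, rem=2, I/O yield, promote→Q0. Q0=[P2] Q1=[P3,P4,P5] Q2=[]
t=16-18: P2@Q0 runs 2, rem=0, completes. Q0=[] Q1=[P3,P4,P5] Q2=[]
t=18-24: P3@Q1 runs 6, rem=7, quantum used, demote→Q2. Q0=[] Q1=[P4,P5] Q2=[P3]
t=24-30: P4@Q1 runs 6, rem=2, quantum used, demote→Q2. Q0=[] Q1=[P5] Q2=[P3,P4]
t=30-36: P5@Q1 runs 6, rem=6, quantum used, demote→Q2. Q0=[] Q1=[] Q2=[P3,P4,P5]
t=36-43: P3@Q2 runs 7, rem=0, completes. Q0=[] Q1=[] Q2=[P4,P5]
t=43-45: P4@Q2 runs 2, rem=0, completes. Q0=[] Q1=[] Q2=[P5]
t=45-51: P5@Q2 runs 6, rem=0, completes. Q0=[] Q1=[] Q2=[]

Answer: 0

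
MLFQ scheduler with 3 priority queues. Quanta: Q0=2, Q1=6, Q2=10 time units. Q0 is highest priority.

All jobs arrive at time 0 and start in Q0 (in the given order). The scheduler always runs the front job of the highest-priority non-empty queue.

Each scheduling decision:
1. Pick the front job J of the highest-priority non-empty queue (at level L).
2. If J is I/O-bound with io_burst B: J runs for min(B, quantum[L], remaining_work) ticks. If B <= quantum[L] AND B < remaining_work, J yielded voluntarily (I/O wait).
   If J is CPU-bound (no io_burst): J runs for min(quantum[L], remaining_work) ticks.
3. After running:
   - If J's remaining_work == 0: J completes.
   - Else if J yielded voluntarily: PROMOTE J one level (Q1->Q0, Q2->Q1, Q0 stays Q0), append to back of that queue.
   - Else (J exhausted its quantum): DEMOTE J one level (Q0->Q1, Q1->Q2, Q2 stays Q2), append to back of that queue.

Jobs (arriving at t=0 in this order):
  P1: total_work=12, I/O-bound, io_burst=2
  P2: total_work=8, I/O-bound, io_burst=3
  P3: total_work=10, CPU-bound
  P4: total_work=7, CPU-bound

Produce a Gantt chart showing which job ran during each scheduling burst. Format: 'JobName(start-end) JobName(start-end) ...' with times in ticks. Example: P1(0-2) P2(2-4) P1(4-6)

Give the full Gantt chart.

t=0-2: P1@Q0 runs 2, rem=10, I/O yield, promote→Q0. Q0=[P2,P3,P4,P1] Q1=[] Q2=[]
t=2-4: P2@Q0 runs 2, rem=6, quantum used, demote→Q1. Q0=[P3,P4,P1] Q1=[P2] Q2=[]
t=4-6: P3@Q0 runs 2, rem=8, quantum used, demote→Q1. Q0=[P4,P1] Q1=[P2,P3] Q2=[]
t=6-8: P4@Q0 runs 2, rem=5, quantum used, demote→Q1. Q0=[P1] Q1=[P2,P3,P4] Q2=[]
t=8-10: P1@Q0 runs 2, rem=8, I/O yield, promote→Q0. Q0=[P1] Q1=[P2,P3,P4] Q2=[]
t=10-12: P1@Q0 runs 2, rem=6, I/O yield, promote→Q0. Q0=[P1] Q1=[P2,P3,P4] Q2=[]
t=12-14: P1@Q0 runs 2, rem=4, I/O yield, promote→Q0. Q0=[P1] Q1=[P2,P3,P4] Q2=[]
t=14-16: P1@Q0 runs 2, rem=2, I/O yield, promote→Q0. Q0=[P1] Q1=[P2,P3,P4] Q2=[]
t=16-18: P1@Q0 runs 2, rem=0, completes. Q0=[] Q1=[P2,P3,P4] Q2=[]
t=18-21: P2@Q1 runs 3, rem=3, I/O yield, promote→Q0. Q0=[P2] Q1=[P3,P4] Q2=[]
t=21-23: P2@Q0 runs 2, rem=1, quantum used, demote→Q1. Q0=[] Q1=[P3,P4,P2] Q2=[]
t=23-29: P3@Q1 runs 6, rem=2, quantum used, demote→Q2. Q0=[] Q1=[P4,P2] Q2=[P3]
t=29-34: P4@Q1 runs 5, rem=0, completes. Q0=[] Q1=[P2] Q2=[P3]
t=34-35: P2@Q1 runs 1, rem=0, completes. Q0=[] Q1=[] Q2=[P3]
t=35-37: P3@Q2 runs 2, rem=0, completes. Q0=[] Q1=[] Q2=[]

Answer: P1(0-2) P2(2-4) P3(4-6) P4(6-8) P1(8-10) P1(10-12) P1(12-14) P1(14-16) P1(16-18) P2(18-21) P2(21-23) P3(23-29) P4(29-34) P2(34-35) P3(35-37)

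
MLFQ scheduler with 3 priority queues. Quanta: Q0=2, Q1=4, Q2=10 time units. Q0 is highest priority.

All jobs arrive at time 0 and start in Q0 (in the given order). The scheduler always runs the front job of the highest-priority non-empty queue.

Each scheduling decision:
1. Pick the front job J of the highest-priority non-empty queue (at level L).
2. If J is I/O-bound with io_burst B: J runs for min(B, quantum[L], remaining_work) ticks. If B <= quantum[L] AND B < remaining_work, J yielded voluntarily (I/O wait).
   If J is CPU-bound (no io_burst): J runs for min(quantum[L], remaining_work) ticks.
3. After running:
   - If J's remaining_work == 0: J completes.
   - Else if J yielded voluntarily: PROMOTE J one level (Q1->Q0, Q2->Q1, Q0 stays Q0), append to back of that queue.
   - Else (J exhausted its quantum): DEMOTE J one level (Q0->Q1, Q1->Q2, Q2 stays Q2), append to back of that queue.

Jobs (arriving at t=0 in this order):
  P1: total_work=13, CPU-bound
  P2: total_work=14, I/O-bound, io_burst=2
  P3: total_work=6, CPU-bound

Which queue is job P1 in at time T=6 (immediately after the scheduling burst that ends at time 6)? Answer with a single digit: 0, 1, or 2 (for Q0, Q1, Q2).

Answer: 1

Derivation:
t=0-2: P1@Q0 runs 2, rem=11, quantum used, demote→Q1. Q0=[P2,P3] Q1=[P1] Q2=[]
t=2-4: P2@Q0 runs 2, rem=12, I/O yield, promote→Q0. Q0=[P3,P2] Q1=[P1] Q2=[]
t=4-6: P3@Q0 runs 2, rem=4, quantum used, demote→Q1. Q0=[P2] Q1=[P1,P3] Q2=[]
t=6-8: P2@Q0 runs 2, rem=10, I/O yield, promote→Q0. Q0=[P2] Q1=[P1,P3] Q2=[]
t=8-10: P2@Q0 runs 2, rem=8, I/O yield, promote→Q0. Q0=[P2] Q1=[P1,P3] Q2=[]
t=10-12: P2@Q0 runs 2, rem=6, I/O yield, promote→Q0. Q0=[P2] Q1=[P1,P3] Q2=[]
t=12-14: P2@Q0 runs 2, rem=4, I/O yield, promote→Q0. Q0=[P2] Q1=[P1,P3] Q2=[]
t=14-16: P2@Q0 runs 2, rem=2, I/O yield, promote→Q0. Q0=[P2] Q1=[P1,P3] Q2=[]
t=16-18: P2@Q0 runs 2, rem=0, completes. Q0=[] Q1=[P1,P3] Q2=[]
t=18-22: P1@Q1 runs 4, rem=7, quantum used, demote→Q2. Q0=[] Q1=[P3] Q2=[P1]
t=22-26: P3@Q1 runs 4, rem=0, completes. Q0=[] Q1=[] Q2=[P1]
t=26-33: P1@Q2 runs 7, rem=0, completes. Q0=[] Q1=[] Q2=[]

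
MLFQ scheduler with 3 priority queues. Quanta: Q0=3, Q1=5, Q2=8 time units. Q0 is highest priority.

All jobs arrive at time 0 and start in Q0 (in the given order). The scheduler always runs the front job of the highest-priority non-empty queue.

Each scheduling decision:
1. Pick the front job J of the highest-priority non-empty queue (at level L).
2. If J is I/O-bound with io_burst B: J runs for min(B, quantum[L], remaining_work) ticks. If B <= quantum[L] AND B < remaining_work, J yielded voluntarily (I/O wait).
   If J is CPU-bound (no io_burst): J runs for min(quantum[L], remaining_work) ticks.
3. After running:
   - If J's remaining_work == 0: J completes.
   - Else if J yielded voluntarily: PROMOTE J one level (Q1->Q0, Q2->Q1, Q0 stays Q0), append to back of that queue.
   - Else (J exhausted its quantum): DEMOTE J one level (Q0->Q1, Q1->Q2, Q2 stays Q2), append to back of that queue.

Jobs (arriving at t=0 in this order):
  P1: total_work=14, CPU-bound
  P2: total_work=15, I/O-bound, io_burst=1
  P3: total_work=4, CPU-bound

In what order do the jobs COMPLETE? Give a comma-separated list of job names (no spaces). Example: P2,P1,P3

t=0-3: P1@Q0 runs 3, rem=11, quantum used, demote→Q1. Q0=[P2,P3] Q1=[P1] Q2=[]
t=3-4: P2@Q0 runs 1, rem=14, I/O yield, promote→Q0. Q0=[P3,P2] Q1=[P1] Q2=[]
t=4-7: P3@Q0 runs 3, rem=1, quantum used, demote→Q1. Q0=[P2] Q1=[P1,P3] Q2=[]
t=7-8: P2@Q0 runs 1, rem=13, I/O yield, promote→Q0. Q0=[P2] Q1=[P1,P3] Q2=[]
t=8-9: P2@Q0 runs 1, rem=12, I/O yield, promote→Q0. Q0=[P2] Q1=[P1,P3] Q2=[]
t=9-10: P2@Q0 runs 1, rem=11, I/O yield, promote→Q0. Q0=[P2] Q1=[P1,P3] Q2=[]
t=10-11: P2@Q0 runs 1, rem=10, I/O yield, promote→Q0. Q0=[P2] Q1=[P1,P3] Q2=[]
t=11-12: P2@Q0 runs 1, rem=9, I/O yield, promote→Q0. Q0=[P2] Q1=[P1,P3] Q2=[]
t=12-13: P2@Q0 runs 1, rem=8, I/O yield, promote→Q0. Q0=[P2] Q1=[P1,P3] Q2=[]
t=13-14: P2@Q0 runs 1, rem=7, I/O yield, promote→Q0. Q0=[P2] Q1=[P1,P3] Q2=[]
t=14-15: P2@Q0 runs 1, rem=6, I/O yield, promote→Q0. Q0=[P2] Q1=[P1,P3] Q2=[]
t=15-16: P2@Q0 runs 1, rem=5, I/O yield, promote→Q0. Q0=[P2] Q1=[P1,P3] Q2=[]
t=16-17: P2@Q0 runs 1, rem=4, I/O yield, promote→Q0. Q0=[P2] Q1=[P1,P3] Q2=[]
t=17-18: P2@Q0 runs 1, rem=3, I/O yield, promote→Q0. Q0=[P2] Q1=[P1,P3] Q2=[]
t=18-19: P2@Q0 runs 1, rem=2, I/O yield, promote→Q0. Q0=[P2] Q1=[P1,P3] Q2=[]
t=19-20: P2@Q0 runs 1, rem=1, I/O yield, promote→Q0. Q0=[P2] Q1=[P1,P3] Q2=[]
t=20-21: P2@Q0 runs 1, rem=0, completes. Q0=[] Q1=[P1,P3] Q2=[]
t=21-26: P1@Q1 runs 5, rem=6, quantum used, demote→Q2. Q0=[] Q1=[P3] Q2=[P1]
t=26-27: P3@Q1 runs 1, rem=0, completes. Q0=[] Q1=[] Q2=[P1]
t=27-33: P1@Q2 runs 6, rem=0, completes. Q0=[] Q1=[] Q2=[]

Answer: P2,P3,P1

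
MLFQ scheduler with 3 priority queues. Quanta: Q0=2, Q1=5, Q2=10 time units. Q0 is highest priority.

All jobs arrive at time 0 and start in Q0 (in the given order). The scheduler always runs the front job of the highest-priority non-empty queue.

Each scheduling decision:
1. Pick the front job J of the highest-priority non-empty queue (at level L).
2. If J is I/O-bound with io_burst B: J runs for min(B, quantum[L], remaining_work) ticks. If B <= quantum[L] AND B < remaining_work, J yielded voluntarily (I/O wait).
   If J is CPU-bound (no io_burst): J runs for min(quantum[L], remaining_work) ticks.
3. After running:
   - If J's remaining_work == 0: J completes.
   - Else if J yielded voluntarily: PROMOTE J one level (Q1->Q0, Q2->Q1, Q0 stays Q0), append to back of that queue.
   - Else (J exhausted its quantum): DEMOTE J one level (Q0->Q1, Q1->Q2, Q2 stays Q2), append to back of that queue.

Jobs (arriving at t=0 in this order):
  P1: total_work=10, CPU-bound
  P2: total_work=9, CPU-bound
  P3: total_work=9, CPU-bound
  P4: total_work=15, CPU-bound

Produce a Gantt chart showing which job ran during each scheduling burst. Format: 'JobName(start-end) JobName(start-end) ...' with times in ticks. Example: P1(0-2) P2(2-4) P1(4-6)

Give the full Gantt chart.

Answer: P1(0-2) P2(2-4) P3(4-6) P4(6-8) P1(8-13) P2(13-18) P3(18-23) P4(23-28) P1(28-31) P2(31-33) P3(33-35) P4(35-43)

Derivation:
t=0-2: P1@Q0 runs 2, rem=8, quantum used, demote→Q1. Q0=[P2,P3,P4] Q1=[P1] Q2=[]
t=2-4: P2@Q0 runs 2, rem=7, quantum used, demote→Q1. Q0=[P3,P4] Q1=[P1,P2] Q2=[]
t=4-6: P3@Q0 runs 2, rem=7, quantum used, demote→Q1. Q0=[P4] Q1=[P1,P2,P3] Q2=[]
t=6-8: P4@Q0 runs 2, rem=13, quantum used, demote→Q1. Q0=[] Q1=[P1,P2,P3,P4] Q2=[]
t=8-13: P1@Q1 runs 5, rem=3, quantum used, demote→Q2. Q0=[] Q1=[P2,P3,P4] Q2=[P1]
t=13-18: P2@Q1 runs 5, rem=2, quantum used, demote→Q2. Q0=[] Q1=[P3,P4] Q2=[P1,P2]
t=18-23: P3@Q1 runs 5, rem=2, quantum used, demote→Q2. Q0=[] Q1=[P4] Q2=[P1,P2,P3]
t=23-28: P4@Q1 runs 5, rem=8, quantum used, demote→Q2. Q0=[] Q1=[] Q2=[P1,P2,P3,P4]
t=28-31: P1@Q2 runs 3, rem=0, completes. Q0=[] Q1=[] Q2=[P2,P3,P4]
t=31-33: P2@Q2 runs 2, rem=0, completes. Q0=[] Q1=[] Q2=[P3,P4]
t=33-35: P3@Q2 runs 2, rem=0, completes. Q0=[] Q1=[] Q2=[P4]
t=35-43: P4@Q2 runs 8, rem=0, completes. Q0=[] Q1=[] Q2=[]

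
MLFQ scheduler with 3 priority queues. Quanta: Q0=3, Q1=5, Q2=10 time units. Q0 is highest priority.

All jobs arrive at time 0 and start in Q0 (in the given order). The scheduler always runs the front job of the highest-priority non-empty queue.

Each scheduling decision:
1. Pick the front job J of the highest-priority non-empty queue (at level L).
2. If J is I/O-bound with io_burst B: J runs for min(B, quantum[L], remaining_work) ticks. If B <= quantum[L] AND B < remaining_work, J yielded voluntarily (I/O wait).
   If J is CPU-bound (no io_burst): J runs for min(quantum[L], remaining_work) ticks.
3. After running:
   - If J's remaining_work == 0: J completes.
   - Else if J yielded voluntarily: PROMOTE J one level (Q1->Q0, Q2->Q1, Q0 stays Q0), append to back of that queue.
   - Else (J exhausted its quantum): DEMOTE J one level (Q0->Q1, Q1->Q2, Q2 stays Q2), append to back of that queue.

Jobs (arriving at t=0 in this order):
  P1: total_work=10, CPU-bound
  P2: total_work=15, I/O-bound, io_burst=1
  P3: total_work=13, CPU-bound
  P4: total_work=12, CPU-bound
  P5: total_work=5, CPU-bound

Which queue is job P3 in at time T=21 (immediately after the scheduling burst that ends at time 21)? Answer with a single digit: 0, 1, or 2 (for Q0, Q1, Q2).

Answer: 1

Derivation:
t=0-3: P1@Q0 runs 3, rem=7, quantum used, demote→Q1. Q0=[P2,P3,P4,P5] Q1=[P1] Q2=[]
t=3-4: P2@Q0 runs 1, rem=14, I/O yield, promote→Q0. Q0=[P3,P4,P5,P2] Q1=[P1] Q2=[]
t=4-7: P3@Q0 runs 3, rem=10, quantum used, demote→Q1. Q0=[P4,P5,P2] Q1=[P1,P3] Q2=[]
t=7-10: P4@Q0 runs 3, rem=9, quantum used, demote→Q1. Q0=[P5,P2] Q1=[P1,P3,P4] Q2=[]
t=10-13: P5@Q0 runs 3, rem=2, quantum used, demote→Q1. Q0=[P2] Q1=[P1,P3,P4,P5] Q2=[]
t=13-14: P2@Q0 runs 1, rem=13, I/O yield, promote→Q0. Q0=[P2] Q1=[P1,P3,P4,P5] Q2=[]
t=14-15: P2@Q0 runs 1, rem=12, I/O yield, promote→Q0. Q0=[P2] Q1=[P1,P3,P4,P5] Q2=[]
t=15-16: P2@Q0 runs 1, rem=11, I/O yield, promote→Q0. Q0=[P2] Q1=[P1,P3,P4,P5] Q2=[]
t=16-17: P2@Q0 runs 1, rem=10, I/O yield, promote→Q0. Q0=[P2] Q1=[P1,P3,P4,P5] Q2=[]
t=17-18: P2@Q0 runs 1, rem=9, I/O yield, promote→Q0. Q0=[P2] Q1=[P1,P3,P4,P5] Q2=[]
t=18-19: P2@Q0 runs 1, rem=8, I/O yield, promote→Q0. Q0=[P2] Q1=[P1,P3,P4,P5] Q2=[]
t=19-20: P2@Q0 runs 1, rem=7, I/O yield, promote→Q0. Q0=[P2] Q1=[P1,P3,P4,P5] Q2=[]
t=20-21: P2@Q0 runs 1, rem=6, I/O yield, promote→Q0. Q0=[P2] Q1=[P1,P3,P4,P5] Q2=[]
t=21-22: P2@Q0 runs 1, rem=5, I/O yield, promote→Q0. Q0=[P2] Q1=[P1,P3,P4,P5] Q2=[]
t=22-23: P2@Q0 runs 1, rem=4, I/O yield, promote→Q0. Q0=[P2] Q1=[P1,P3,P4,P5] Q2=[]
t=23-24: P2@Q0 runs 1, rem=3, I/O yield, promote→Q0. Q0=[P2] Q1=[P1,P3,P4,P5] Q2=[]
t=24-25: P2@Q0 runs 1, rem=2, I/O yield, promote→Q0. Q0=[P2] Q1=[P1,P3,P4,P5] Q2=[]
t=25-26: P2@Q0 runs 1, rem=1, I/O yield, promote→Q0. Q0=[P2] Q1=[P1,P3,P4,P5] Q2=[]
t=26-27: P2@Q0 runs 1, rem=0, completes. Q0=[] Q1=[P1,P3,P4,P5] Q2=[]
t=27-32: P1@Q1 runs 5, rem=2, quantum used, demote→Q2. Q0=[] Q1=[P3,P4,P5] Q2=[P1]
t=32-37: P3@Q1 runs 5, rem=5, quantum used, demote→Q2. Q0=[] Q1=[P4,P5] Q2=[P1,P3]
t=37-42: P4@Q1 runs 5, rem=4, quantum used, demote→Q2. Q0=[] Q1=[P5] Q2=[P1,P3,P4]
t=42-44: P5@Q1 runs 2, rem=0, completes. Q0=[] Q1=[] Q2=[P1,P3,P4]
t=44-46: P1@Q2 runs 2, rem=0, completes. Q0=[] Q1=[] Q2=[P3,P4]
t=46-51: P3@Q2 runs 5, rem=0, completes. Q0=[] Q1=[] Q2=[P4]
t=51-55: P4@Q2 runs 4, rem=0, completes. Q0=[] Q1=[] Q2=[]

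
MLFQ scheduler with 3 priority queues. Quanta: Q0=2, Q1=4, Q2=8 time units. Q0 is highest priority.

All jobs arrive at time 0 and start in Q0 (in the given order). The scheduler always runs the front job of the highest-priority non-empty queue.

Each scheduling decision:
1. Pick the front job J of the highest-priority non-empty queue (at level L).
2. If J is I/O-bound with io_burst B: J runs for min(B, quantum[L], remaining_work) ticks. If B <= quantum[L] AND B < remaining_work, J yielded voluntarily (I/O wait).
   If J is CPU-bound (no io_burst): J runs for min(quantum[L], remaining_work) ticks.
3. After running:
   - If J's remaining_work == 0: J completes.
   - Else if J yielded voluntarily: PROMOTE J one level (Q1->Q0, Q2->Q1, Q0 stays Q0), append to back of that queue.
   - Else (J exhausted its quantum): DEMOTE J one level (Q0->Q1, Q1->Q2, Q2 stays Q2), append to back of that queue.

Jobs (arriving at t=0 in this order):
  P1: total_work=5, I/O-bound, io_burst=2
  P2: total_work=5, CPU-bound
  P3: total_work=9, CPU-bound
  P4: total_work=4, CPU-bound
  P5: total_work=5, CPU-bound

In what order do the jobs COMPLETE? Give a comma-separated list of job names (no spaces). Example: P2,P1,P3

t=0-2: P1@Q0 runs 2, rem=3, I/O yield, promote→Q0. Q0=[P2,P3,P4,P5,P1] Q1=[] Q2=[]
t=2-4: P2@Q0 runs 2, rem=3, quantum used, demote→Q1. Q0=[P3,P4,P5,P1] Q1=[P2] Q2=[]
t=4-6: P3@Q0 runs 2, rem=7, quantum used, demote→Q1. Q0=[P4,P5,P1] Q1=[P2,P3] Q2=[]
t=6-8: P4@Q0 runs 2, rem=2, quantum used, demote→Q1. Q0=[P5,P1] Q1=[P2,P3,P4] Q2=[]
t=8-10: P5@Q0 runs 2, rem=3, quantum used, demote→Q1. Q0=[P1] Q1=[P2,P3,P4,P5] Q2=[]
t=10-12: P1@Q0 runs 2, rem=1, I/O yield, promote→Q0. Q0=[P1] Q1=[P2,P3,P4,P5] Q2=[]
t=12-13: P1@Q0 runs 1, rem=0, completes. Q0=[] Q1=[P2,P3,P4,P5] Q2=[]
t=13-16: P2@Q1 runs 3, rem=0, completes. Q0=[] Q1=[P3,P4,P5] Q2=[]
t=16-20: P3@Q1 runs 4, rem=3, quantum used, demote→Q2. Q0=[] Q1=[P4,P5] Q2=[P3]
t=20-22: P4@Q1 runs 2, rem=0, completes. Q0=[] Q1=[P5] Q2=[P3]
t=22-25: P5@Q1 runs 3, rem=0, completes. Q0=[] Q1=[] Q2=[P3]
t=25-28: P3@Q2 runs 3, rem=0, completes. Q0=[] Q1=[] Q2=[]

Answer: P1,P2,P4,P5,P3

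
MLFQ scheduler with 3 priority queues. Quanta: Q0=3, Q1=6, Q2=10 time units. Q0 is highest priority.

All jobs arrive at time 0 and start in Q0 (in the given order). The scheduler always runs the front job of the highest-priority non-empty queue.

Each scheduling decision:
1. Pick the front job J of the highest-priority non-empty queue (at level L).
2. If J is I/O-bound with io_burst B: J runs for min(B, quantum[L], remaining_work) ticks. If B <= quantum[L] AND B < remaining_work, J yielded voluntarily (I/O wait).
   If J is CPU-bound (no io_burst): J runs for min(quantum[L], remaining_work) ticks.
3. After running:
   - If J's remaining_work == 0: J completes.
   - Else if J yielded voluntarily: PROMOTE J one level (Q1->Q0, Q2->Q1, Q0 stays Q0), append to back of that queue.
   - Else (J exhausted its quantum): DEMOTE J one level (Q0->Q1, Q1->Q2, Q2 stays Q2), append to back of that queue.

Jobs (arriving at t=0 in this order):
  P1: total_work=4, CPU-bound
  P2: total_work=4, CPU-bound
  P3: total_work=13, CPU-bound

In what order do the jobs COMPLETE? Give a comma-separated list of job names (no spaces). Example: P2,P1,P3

t=0-3: P1@Q0 runs 3, rem=1, quantum used, demote→Q1. Q0=[P2,P3] Q1=[P1] Q2=[]
t=3-6: P2@Q0 runs 3, rem=1, quantum used, demote→Q1. Q0=[P3] Q1=[P1,P2] Q2=[]
t=6-9: P3@Q0 runs 3, rem=10, quantum used, demote→Q1. Q0=[] Q1=[P1,P2,P3] Q2=[]
t=9-10: P1@Q1 runs 1, rem=0, completes. Q0=[] Q1=[P2,P3] Q2=[]
t=10-11: P2@Q1 runs 1, rem=0, completes. Q0=[] Q1=[P3] Q2=[]
t=11-17: P3@Q1 runs 6, rem=4, quantum used, demote→Q2. Q0=[] Q1=[] Q2=[P3]
t=17-21: P3@Q2 runs 4, rem=0, completes. Q0=[] Q1=[] Q2=[]

Answer: P1,P2,P3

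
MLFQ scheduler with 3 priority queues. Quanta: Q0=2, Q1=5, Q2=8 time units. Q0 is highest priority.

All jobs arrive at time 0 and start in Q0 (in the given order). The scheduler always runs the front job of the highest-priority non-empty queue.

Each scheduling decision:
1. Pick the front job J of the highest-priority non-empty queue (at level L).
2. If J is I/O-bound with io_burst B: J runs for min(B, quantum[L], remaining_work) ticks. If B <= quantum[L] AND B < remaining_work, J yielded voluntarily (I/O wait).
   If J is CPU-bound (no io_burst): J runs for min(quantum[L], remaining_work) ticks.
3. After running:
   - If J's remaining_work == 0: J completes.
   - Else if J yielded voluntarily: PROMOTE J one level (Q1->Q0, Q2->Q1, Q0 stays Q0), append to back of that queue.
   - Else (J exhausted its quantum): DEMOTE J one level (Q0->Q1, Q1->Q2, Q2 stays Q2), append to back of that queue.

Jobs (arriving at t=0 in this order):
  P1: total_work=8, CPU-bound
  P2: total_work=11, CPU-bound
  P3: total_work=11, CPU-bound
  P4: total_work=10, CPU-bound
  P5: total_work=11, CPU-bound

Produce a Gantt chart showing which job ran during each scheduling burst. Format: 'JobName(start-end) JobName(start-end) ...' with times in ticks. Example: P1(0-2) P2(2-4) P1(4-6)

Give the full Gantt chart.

Answer: P1(0-2) P2(2-4) P3(4-6) P4(6-8) P5(8-10) P1(10-15) P2(15-20) P3(20-25) P4(25-30) P5(30-35) P1(35-36) P2(36-40) P3(40-44) P4(44-47) P5(47-51)

Derivation:
t=0-2: P1@Q0 runs 2, rem=6, quantum used, demote→Q1. Q0=[P2,P3,P4,P5] Q1=[P1] Q2=[]
t=2-4: P2@Q0 runs 2, rem=9, quantum used, demote→Q1. Q0=[P3,P4,P5] Q1=[P1,P2] Q2=[]
t=4-6: P3@Q0 runs 2, rem=9, quantum used, demote→Q1. Q0=[P4,P5] Q1=[P1,P2,P3] Q2=[]
t=6-8: P4@Q0 runs 2, rem=8, quantum used, demote→Q1. Q0=[P5] Q1=[P1,P2,P3,P4] Q2=[]
t=8-10: P5@Q0 runs 2, rem=9, quantum used, demote→Q1. Q0=[] Q1=[P1,P2,P3,P4,P5] Q2=[]
t=10-15: P1@Q1 runs 5, rem=1, quantum used, demote→Q2. Q0=[] Q1=[P2,P3,P4,P5] Q2=[P1]
t=15-20: P2@Q1 runs 5, rem=4, quantum used, demote→Q2. Q0=[] Q1=[P3,P4,P5] Q2=[P1,P2]
t=20-25: P3@Q1 runs 5, rem=4, quantum used, demote→Q2. Q0=[] Q1=[P4,P5] Q2=[P1,P2,P3]
t=25-30: P4@Q1 runs 5, rem=3, quantum used, demote→Q2. Q0=[] Q1=[P5] Q2=[P1,P2,P3,P4]
t=30-35: P5@Q1 runs 5, rem=4, quantum used, demote→Q2. Q0=[] Q1=[] Q2=[P1,P2,P3,P4,P5]
t=35-36: P1@Q2 runs 1, rem=0, completes. Q0=[] Q1=[] Q2=[P2,P3,P4,P5]
t=36-40: P2@Q2 runs 4, rem=0, completes. Q0=[] Q1=[] Q2=[P3,P4,P5]
t=40-44: P3@Q2 runs 4, rem=0, completes. Q0=[] Q1=[] Q2=[P4,P5]
t=44-47: P4@Q2 runs 3, rem=0, completes. Q0=[] Q1=[] Q2=[P5]
t=47-51: P5@Q2 runs 4, rem=0, completes. Q0=[] Q1=[] Q2=[]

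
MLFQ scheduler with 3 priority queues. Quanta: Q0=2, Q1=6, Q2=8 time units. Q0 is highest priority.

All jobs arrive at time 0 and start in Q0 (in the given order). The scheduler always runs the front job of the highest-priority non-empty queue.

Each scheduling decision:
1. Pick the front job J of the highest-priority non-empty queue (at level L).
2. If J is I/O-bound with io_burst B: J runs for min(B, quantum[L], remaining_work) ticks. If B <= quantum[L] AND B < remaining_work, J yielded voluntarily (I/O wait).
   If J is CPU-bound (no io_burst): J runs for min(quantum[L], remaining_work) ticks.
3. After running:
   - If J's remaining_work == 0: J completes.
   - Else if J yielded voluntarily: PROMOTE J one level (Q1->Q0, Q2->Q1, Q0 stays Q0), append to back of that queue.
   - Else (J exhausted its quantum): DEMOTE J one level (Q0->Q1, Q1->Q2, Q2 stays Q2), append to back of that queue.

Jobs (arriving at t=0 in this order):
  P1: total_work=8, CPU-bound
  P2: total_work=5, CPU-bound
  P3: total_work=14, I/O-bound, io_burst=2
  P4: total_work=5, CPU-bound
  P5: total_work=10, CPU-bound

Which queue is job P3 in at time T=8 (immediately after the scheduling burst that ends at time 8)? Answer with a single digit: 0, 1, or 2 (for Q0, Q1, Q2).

t=0-2: P1@Q0 runs 2, rem=6, quantum used, demote→Q1. Q0=[P2,P3,P4,P5] Q1=[P1] Q2=[]
t=2-4: P2@Q0 runs 2, rem=3, quantum used, demote→Q1. Q0=[P3,P4,P5] Q1=[P1,P2] Q2=[]
t=4-6: P3@Q0 runs 2, rem=12, I/O yield, promote→Q0. Q0=[P4,P5,P3] Q1=[P1,P2] Q2=[]
t=6-8: P4@Q0 runs 2, rem=3, quantum used, demote→Q1. Q0=[P5,P3] Q1=[P1,P2,P4] Q2=[]
t=8-10: P5@Q0 runs 2, rem=8, quantum used, demote→Q1. Q0=[P3] Q1=[P1,P2,P4,P5] Q2=[]
t=10-12: P3@Q0 runs 2, rem=10, I/O yield, promote→Q0. Q0=[P3] Q1=[P1,P2,P4,P5] Q2=[]
t=12-14: P3@Q0 runs 2, rem=8, I/O yield, promote→Q0. Q0=[P3] Q1=[P1,P2,P4,P5] Q2=[]
t=14-16: P3@Q0 runs 2, rem=6, I/O yield, promote→Q0. Q0=[P3] Q1=[P1,P2,P4,P5] Q2=[]
t=16-18: P3@Q0 runs 2, rem=4, I/O yield, promote→Q0. Q0=[P3] Q1=[P1,P2,P4,P5] Q2=[]
t=18-20: P3@Q0 runs 2, rem=2, I/O yield, promote→Q0. Q0=[P3] Q1=[P1,P2,P4,P5] Q2=[]
t=20-22: P3@Q0 runs 2, rem=0, completes. Q0=[] Q1=[P1,P2,P4,P5] Q2=[]
t=22-28: P1@Q1 runs 6, rem=0, completes. Q0=[] Q1=[P2,P4,P5] Q2=[]
t=28-31: P2@Q1 runs 3, rem=0, completes. Q0=[] Q1=[P4,P5] Q2=[]
t=31-34: P4@Q1 runs 3, rem=0, completes. Q0=[] Q1=[P5] Q2=[]
t=34-40: P5@Q1 runs 6, rem=2, quantum used, demote→Q2. Q0=[] Q1=[] Q2=[P5]
t=40-42: P5@Q2 runs 2, rem=0, completes. Q0=[] Q1=[] Q2=[]

Answer: 0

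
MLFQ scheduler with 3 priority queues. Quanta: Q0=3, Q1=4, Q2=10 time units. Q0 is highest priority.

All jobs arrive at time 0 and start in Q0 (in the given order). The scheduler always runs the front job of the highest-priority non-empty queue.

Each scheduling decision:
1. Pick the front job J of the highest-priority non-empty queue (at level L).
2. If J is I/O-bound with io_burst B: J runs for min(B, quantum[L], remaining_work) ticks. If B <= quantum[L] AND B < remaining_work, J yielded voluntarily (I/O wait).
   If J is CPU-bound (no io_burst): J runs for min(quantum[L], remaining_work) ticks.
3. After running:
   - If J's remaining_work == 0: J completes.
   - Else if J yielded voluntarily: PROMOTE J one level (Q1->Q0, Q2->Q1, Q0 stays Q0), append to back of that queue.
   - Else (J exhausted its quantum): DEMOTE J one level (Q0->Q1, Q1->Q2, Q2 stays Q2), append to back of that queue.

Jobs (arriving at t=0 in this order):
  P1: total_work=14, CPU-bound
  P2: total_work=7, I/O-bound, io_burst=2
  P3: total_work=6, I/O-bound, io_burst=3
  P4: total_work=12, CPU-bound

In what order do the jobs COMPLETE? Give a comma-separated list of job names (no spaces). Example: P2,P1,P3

t=0-3: P1@Q0 runs 3, rem=11, quantum used, demote→Q1. Q0=[P2,P3,P4] Q1=[P1] Q2=[]
t=3-5: P2@Q0 runs 2, rem=5, I/O yield, promote→Q0. Q0=[P3,P4,P2] Q1=[P1] Q2=[]
t=5-8: P3@Q0 runs 3, rem=3, I/O yield, promote→Q0. Q0=[P4,P2,P3] Q1=[P1] Q2=[]
t=8-11: P4@Q0 runs 3, rem=9, quantum used, demote→Q1. Q0=[P2,P3] Q1=[P1,P4] Q2=[]
t=11-13: P2@Q0 runs 2, rem=3, I/O yield, promote→Q0. Q0=[P3,P2] Q1=[P1,P4] Q2=[]
t=13-16: P3@Q0 runs 3, rem=0, completes. Q0=[P2] Q1=[P1,P4] Q2=[]
t=16-18: P2@Q0 runs 2, rem=1, I/O yield, promote→Q0. Q0=[P2] Q1=[P1,P4] Q2=[]
t=18-19: P2@Q0 runs 1, rem=0, completes. Q0=[] Q1=[P1,P4] Q2=[]
t=19-23: P1@Q1 runs 4, rem=7, quantum used, demote→Q2. Q0=[] Q1=[P4] Q2=[P1]
t=23-27: P4@Q1 runs 4, rem=5, quantum used, demote→Q2. Q0=[] Q1=[] Q2=[P1,P4]
t=27-34: P1@Q2 runs 7, rem=0, completes. Q0=[] Q1=[] Q2=[P4]
t=34-39: P4@Q2 runs 5, rem=0, completes. Q0=[] Q1=[] Q2=[]

Answer: P3,P2,P1,P4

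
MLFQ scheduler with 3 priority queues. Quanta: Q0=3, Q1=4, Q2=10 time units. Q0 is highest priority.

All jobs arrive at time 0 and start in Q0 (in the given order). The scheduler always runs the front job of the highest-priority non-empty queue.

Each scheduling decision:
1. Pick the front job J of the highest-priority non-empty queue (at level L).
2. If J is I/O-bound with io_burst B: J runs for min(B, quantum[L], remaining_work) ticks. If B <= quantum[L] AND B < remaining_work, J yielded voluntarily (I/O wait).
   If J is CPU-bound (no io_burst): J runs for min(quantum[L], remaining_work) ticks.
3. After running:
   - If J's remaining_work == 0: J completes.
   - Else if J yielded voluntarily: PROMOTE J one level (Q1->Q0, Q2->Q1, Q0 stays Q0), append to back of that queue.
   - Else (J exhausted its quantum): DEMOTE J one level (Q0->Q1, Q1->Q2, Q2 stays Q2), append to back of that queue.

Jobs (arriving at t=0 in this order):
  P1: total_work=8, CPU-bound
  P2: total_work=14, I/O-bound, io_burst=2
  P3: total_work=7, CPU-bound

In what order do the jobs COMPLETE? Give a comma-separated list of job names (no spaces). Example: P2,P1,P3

Answer: P2,P3,P1

Derivation:
t=0-3: P1@Q0 runs 3, rem=5, quantum used, demote→Q1. Q0=[P2,P3] Q1=[P1] Q2=[]
t=3-5: P2@Q0 runs 2, rem=12, I/O yield, promote→Q0. Q0=[P3,P2] Q1=[P1] Q2=[]
t=5-8: P3@Q0 runs 3, rem=4, quantum used, demote→Q1. Q0=[P2] Q1=[P1,P3] Q2=[]
t=8-10: P2@Q0 runs 2, rem=10, I/O yield, promote→Q0. Q0=[P2] Q1=[P1,P3] Q2=[]
t=10-12: P2@Q0 runs 2, rem=8, I/O yield, promote→Q0. Q0=[P2] Q1=[P1,P3] Q2=[]
t=12-14: P2@Q0 runs 2, rem=6, I/O yield, promote→Q0. Q0=[P2] Q1=[P1,P3] Q2=[]
t=14-16: P2@Q0 runs 2, rem=4, I/O yield, promote→Q0. Q0=[P2] Q1=[P1,P3] Q2=[]
t=16-18: P2@Q0 runs 2, rem=2, I/O yield, promote→Q0. Q0=[P2] Q1=[P1,P3] Q2=[]
t=18-20: P2@Q0 runs 2, rem=0, completes. Q0=[] Q1=[P1,P3] Q2=[]
t=20-24: P1@Q1 runs 4, rem=1, quantum used, demote→Q2. Q0=[] Q1=[P3] Q2=[P1]
t=24-28: P3@Q1 runs 4, rem=0, completes. Q0=[] Q1=[] Q2=[P1]
t=28-29: P1@Q2 runs 1, rem=0, completes. Q0=[] Q1=[] Q2=[]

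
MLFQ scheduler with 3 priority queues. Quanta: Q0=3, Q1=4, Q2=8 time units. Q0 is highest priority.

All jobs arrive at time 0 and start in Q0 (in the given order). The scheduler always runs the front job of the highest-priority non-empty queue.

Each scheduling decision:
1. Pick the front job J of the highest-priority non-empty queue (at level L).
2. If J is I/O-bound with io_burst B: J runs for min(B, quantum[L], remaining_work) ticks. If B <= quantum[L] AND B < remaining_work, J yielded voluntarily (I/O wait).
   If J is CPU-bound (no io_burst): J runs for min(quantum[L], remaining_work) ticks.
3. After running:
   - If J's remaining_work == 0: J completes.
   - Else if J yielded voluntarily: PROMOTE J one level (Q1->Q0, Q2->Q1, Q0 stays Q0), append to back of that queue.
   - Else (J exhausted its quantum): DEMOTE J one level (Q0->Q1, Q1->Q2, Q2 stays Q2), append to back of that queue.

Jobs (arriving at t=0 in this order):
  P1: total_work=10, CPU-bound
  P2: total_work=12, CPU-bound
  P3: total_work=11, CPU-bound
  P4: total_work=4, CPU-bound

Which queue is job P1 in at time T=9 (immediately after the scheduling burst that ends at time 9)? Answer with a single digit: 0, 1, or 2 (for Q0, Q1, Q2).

t=0-3: P1@Q0 runs 3, rem=7, quantum used, demote→Q1. Q0=[P2,P3,P4] Q1=[P1] Q2=[]
t=3-6: P2@Q0 runs 3, rem=9, quantum used, demote→Q1. Q0=[P3,P4] Q1=[P1,P2] Q2=[]
t=6-9: P3@Q0 runs 3, rem=8, quantum used, demote→Q1. Q0=[P4] Q1=[P1,P2,P3] Q2=[]
t=9-12: P4@Q0 runs 3, rem=1, quantum used, demote→Q1. Q0=[] Q1=[P1,P2,P3,P4] Q2=[]
t=12-16: P1@Q1 runs 4, rem=3, quantum used, demote→Q2. Q0=[] Q1=[P2,P3,P4] Q2=[P1]
t=16-20: P2@Q1 runs 4, rem=5, quantum used, demote→Q2. Q0=[] Q1=[P3,P4] Q2=[P1,P2]
t=20-24: P3@Q1 runs 4, rem=4, quantum used, demote→Q2. Q0=[] Q1=[P4] Q2=[P1,P2,P3]
t=24-25: P4@Q1 runs 1, rem=0, completes. Q0=[] Q1=[] Q2=[P1,P2,P3]
t=25-28: P1@Q2 runs 3, rem=0, completes. Q0=[] Q1=[] Q2=[P2,P3]
t=28-33: P2@Q2 runs 5, rem=0, completes. Q0=[] Q1=[] Q2=[P3]
t=33-37: P3@Q2 runs 4, rem=0, completes. Q0=[] Q1=[] Q2=[]

Answer: 1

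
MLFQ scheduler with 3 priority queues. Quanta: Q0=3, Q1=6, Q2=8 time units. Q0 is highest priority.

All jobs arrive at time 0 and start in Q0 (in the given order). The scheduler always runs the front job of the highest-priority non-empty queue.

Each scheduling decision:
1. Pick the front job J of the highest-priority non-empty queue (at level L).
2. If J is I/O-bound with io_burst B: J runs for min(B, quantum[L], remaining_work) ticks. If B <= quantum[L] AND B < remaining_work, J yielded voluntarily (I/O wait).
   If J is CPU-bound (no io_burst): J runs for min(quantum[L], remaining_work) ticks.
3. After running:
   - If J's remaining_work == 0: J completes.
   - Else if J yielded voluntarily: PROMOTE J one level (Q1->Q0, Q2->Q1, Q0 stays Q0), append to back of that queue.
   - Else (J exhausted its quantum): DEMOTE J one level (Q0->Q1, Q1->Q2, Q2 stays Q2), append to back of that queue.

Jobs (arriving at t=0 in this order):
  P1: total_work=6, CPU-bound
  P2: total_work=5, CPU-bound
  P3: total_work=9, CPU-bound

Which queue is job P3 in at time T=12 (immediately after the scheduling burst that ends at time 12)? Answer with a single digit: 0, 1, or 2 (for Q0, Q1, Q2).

t=0-3: P1@Q0 runs 3, rem=3, quantum used, demote→Q1. Q0=[P2,P3] Q1=[P1] Q2=[]
t=3-6: P2@Q0 runs 3, rem=2, quantum used, demote→Q1. Q0=[P3] Q1=[P1,P2] Q2=[]
t=6-9: P3@Q0 runs 3, rem=6, quantum used, demote→Q1. Q0=[] Q1=[P1,P2,P3] Q2=[]
t=9-12: P1@Q1 runs 3, rem=0, completes. Q0=[] Q1=[P2,P3] Q2=[]
t=12-14: P2@Q1 runs 2, rem=0, completes. Q0=[] Q1=[P3] Q2=[]
t=14-20: P3@Q1 runs 6, rem=0, completes. Q0=[] Q1=[] Q2=[]

Answer: 1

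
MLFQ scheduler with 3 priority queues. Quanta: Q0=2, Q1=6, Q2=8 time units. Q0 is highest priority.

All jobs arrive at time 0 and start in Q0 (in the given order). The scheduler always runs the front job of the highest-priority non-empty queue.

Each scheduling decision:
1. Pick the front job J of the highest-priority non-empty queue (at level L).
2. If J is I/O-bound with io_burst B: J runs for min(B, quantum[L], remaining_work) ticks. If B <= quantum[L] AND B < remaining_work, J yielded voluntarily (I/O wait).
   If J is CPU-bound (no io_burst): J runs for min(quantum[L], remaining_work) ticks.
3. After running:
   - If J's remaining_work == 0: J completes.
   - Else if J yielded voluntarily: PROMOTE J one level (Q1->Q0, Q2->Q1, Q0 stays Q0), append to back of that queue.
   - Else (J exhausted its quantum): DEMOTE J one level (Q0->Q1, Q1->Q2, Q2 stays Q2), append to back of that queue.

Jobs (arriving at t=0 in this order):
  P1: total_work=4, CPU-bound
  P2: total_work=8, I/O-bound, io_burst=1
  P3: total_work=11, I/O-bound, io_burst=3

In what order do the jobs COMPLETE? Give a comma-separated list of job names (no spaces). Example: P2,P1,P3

Answer: P2,P1,P3

Derivation:
t=0-2: P1@Q0 runs 2, rem=2, quantum used, demote→Q1. Q0=[P2,P3] Q1=[P1] Q2=[]
t=2-3: P2@Q0 runs 1, rem=7, I/O yield, promote→Q0. Q0=[P3,P2] Q1=[P1] Q2=[]
t=3-5: P3@Q0 runs 2, rem=9, quantum used, demote→Q1. Q0=[P2] Q1=[P1,P3] Q2=[]
t=5-6: P2@Q0 runs 1, rem=6, I/O yield, promote→Q0. Q0=[P2] Q1=[P1,P3] Q2=[]
t=6-7: P2@Q0 runs 1, rem=5, I/O yield, promote→Q0. Q0=[P2] Q1=[P1,P3] Q2=[]
t=7-8: P2@Q0 runs 1, rem=4, I/O yield, promote→Q0. Q0=[P2] Q1=[P1,P3] Q2=[]
t=8-9: P2@Q0 runs 1, rem=3, I/O yield, promote→Q0. Q0=[P2] Q1=[P1,P3] Q2=[]
t=9-10: P2@Q0 runs 1, rem=2, I/O yield, promote→Q0. Q0=[P2] Q1=[P1,P3] Q2=[]
t=10-11: P2@Q0 runs 1, rem=1, I/O yield, promote→Q0. Q0=[P2] Q1=[P1,P3] Q2=[]
t=11-12: P2@Q0 runs 1, rem=0, completes. Q0=[] Q1=[P1,P3] Q2=[]
t=12-14: P1@Q1 runs 2, rem=0, completes. Q0=[] Q1=[P3] Q2=[]
t=14-17: P3@Q1 runs 3, rem=6, I/O yield, promote→Q0. Q0=[P3] Q1=[] Q2=[]
t=17-19: P3@Q0 runs 2, rem=4, quantum used, demote→Q1. Q0=[] Q1=[P3] Q2=[]
t=19-22: P3@Q1 runs 3, rem=1, I/O yield, promote→Q0. Q0=[P3] Q1=[] Q2=[]
t=22-23: P3@Q0 runs 1, rem=0, completes. Q0=[] Q1=[] Q2=[]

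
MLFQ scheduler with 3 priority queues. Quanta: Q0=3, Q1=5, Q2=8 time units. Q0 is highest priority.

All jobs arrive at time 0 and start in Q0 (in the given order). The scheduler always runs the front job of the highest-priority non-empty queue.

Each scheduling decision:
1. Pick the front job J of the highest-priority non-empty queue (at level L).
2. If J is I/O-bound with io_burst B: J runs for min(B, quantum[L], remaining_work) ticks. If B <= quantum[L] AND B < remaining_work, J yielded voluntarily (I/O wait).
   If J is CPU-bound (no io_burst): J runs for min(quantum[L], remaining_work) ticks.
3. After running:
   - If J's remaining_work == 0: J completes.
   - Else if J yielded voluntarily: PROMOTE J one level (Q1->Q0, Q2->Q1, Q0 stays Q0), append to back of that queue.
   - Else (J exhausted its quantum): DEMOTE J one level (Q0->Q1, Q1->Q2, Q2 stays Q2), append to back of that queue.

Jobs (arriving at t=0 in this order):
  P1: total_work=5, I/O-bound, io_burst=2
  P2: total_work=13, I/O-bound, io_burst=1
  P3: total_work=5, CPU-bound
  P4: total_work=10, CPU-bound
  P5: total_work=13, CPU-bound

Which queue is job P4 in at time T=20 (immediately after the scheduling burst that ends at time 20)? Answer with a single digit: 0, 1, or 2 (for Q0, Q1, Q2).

Answer: 1

Derivation:
t=0-2: P1@Q0 runs 2, rem=3, I/O yield, promote→Q0. Q0=[P2,P3,P4,P5,P1] Q1=[] Q2=[]
t=2-3: P2@Q0 runs 1, rem=12, I/O yield, promote→Q0. Q0=[P3,P4,P5,P1,P2] Q1=[] Q2=[]
t=3-6: P3@Q0 runs 3, rem=2, quantum used, demote→Q1. Q0=[P4,P5,P1,P2] Q1=[P3] Q2=[]
t=6-9: P4@Q0 runs 3, rem=7, quantum used, demote→Q1. Q0=[P5,P1,P2] Q1=[P3,P4] Q2=[]
t=9-12: P5@Q0 runs 3, rem=10, quantum used, demote→Q1. Q0=[P1,P2] Q1=[P3,P4,P5] Q2=[]
t=12-14: P1@Q0 runs 2, rem=1, I/O yield, promote→Q0. Q0=[P2,P1] Q1=[P3,P4,P5] Q2=[]
t=14-15: P2@Q0 runs 1, rem=11, I/O yield, promote→Q0. Q0=[P1,P2] Q1=[P3,P4,P5] Q2=[]
t=15-16: P1@Q0 runs 1, rem=0, completes. Q0=[P2] Q1=[P3,P4,P5] Q2=[]
t=16-17: P2@Q0 runs 1, rem=10, I/O yield, promote→Q0. Q0=[P2] Q1=[P3,P4,P5] Q2=[]
t=17-18: P2@Q0 runs 1, rem=9, I/O yield, promote→Q0. Q0=[P2] Q1=[P3,P4,P5] Q2=[]
t=18-19: P2@Q0 runs 1, rem=8, I/O yield, promote→Q0. Q0=[P2] Q1=[P3,P4,P5] Q2=[]
t=19-20: P2@Q0 runs 1, rem=7, I/O yield, promote→Q0. Q0=[P2] Q1=[P3,P4,P5] Q2=[]
t=20-21: P2@Q0 runs 1, rem=6, I/O yield, promote→Q0. Q0=[P2] Q1=[P3,P4,P5] Q2=[]
t=21-22: P2@Q0 runs 1, rem=5, I/O yield, promote→Q0. Q0=[P2] Q1=[P3,P4,P5] Q2=[]
t=22-23: P2@Q0 runs 1, rem=4, I/O yield, promote→Q0. Q0=[P2] Q1=[P3,P4,P5] Q2=[]
t=23-24: P2@Q0 runs 1, rem=3, I/O yield, promote→Q0. Q0=[P2] Q1=[P3,P4,P5] Q2=[]
t=24-25: P2@Q0 runs 1, rem=2, I/O yield, promote→Q0. Q0=[P2] Q1=[P3,P4,P5] Q2=[]
t=25-26: P2@Q0 runs 1, rem=1, I/O yield, promote→Q0. Q0=[P2] Q1=[P3,P4,P5] Q2=[]
t=26-27: P2@Q0 runs 1, rem=0, completes. Q0=[] Q1=[P3,P4,P5] Q2=[]
t=27-29: P3@Q1 runs 2, rem=0, completes. Q0=[] Q1=[P4,P5] Q2=[]
t=29-34: P4@Q1 runs 5, rem=2, quantum used, demote→Q2. Q0=[] Q1=[P5] Q2=[P4]
t=34-39: P5@Q1 runs 5, rem=5, quantum used, demote→Q2. Q0=[] Q1=[] Q2=[P4,P5]
t=39-41: P4@Q2 runs 2, rem=0, completes. Q0=[] Q1=[] Q2=[P5]
t=41-46: P5@Q2 runs 5, rem=0, completes. Q0=[] Q1=[] Q2=[]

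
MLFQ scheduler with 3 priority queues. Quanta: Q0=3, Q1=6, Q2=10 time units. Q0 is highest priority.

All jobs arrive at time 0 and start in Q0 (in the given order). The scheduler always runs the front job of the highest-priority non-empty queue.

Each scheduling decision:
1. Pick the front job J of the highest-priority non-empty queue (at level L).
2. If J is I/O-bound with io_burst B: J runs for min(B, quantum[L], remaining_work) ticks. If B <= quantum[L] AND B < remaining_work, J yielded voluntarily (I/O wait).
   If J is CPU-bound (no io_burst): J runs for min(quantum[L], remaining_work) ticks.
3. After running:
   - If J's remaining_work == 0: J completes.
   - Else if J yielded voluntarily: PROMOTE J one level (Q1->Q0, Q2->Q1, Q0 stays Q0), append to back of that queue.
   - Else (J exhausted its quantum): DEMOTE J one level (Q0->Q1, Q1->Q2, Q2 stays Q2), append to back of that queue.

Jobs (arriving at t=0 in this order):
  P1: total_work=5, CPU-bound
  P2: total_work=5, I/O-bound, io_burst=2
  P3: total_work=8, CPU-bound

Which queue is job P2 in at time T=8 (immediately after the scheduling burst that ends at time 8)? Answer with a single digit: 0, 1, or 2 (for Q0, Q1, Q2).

t=0-3: P1@Q0 runs 3, rem=2, quantum used, demote→Q1. Q0=[P2,P3] Q1=[P1] Q2=[]
t=3-5: P2@Q0 runs 2, rem=3, I/O yield, promote→Q0. Q0=[P3,P2] Q1=[P1] Q2=[]
t=5-8: P3@Q0 runs 3, rem=5, quantum used, demote→Q1. Q0=[P2] Q1=[P1,P3] Q2=[]
t=8-10: P2@Q0 runs 2, rem=1, I/O yield, promote→Q0. Q0=[P2] Q1=[P1,P3] Q2=[]
t=10-11: P2@Q0 runs 1, rem=0, completes. Q0=[] Q1=[P1,P3] Q2=[]
t=11-13: P1@Q1 runs 2, rem=0, completes. Q0=[] Q1=[P3] Q2=[]
t=13-18: P3@Q1 runs 5, rem=0, completes. Q0=[] Q1=[] Q2=[]

Answer: 0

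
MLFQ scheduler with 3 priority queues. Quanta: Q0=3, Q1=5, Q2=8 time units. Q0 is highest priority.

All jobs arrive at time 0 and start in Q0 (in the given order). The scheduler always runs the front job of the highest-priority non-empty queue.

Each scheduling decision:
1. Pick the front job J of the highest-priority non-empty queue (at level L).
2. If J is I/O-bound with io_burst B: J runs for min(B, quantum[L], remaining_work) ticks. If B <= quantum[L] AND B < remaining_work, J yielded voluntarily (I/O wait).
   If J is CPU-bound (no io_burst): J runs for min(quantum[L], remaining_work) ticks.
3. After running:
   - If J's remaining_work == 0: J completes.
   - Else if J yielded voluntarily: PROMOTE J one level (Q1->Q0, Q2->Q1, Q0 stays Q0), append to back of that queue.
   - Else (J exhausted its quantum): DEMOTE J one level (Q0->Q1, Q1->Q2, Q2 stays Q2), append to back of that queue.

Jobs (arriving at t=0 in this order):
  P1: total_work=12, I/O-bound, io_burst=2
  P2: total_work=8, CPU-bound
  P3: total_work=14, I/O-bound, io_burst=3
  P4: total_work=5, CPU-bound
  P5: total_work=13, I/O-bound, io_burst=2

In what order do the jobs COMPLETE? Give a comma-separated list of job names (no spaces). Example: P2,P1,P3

Answer: P3,P1,P5,P2,P4

Derivation:
t=0-2: P1@Q0 runs 2, rem=10, I/O yield, promote→Q0. Q0=[P2,P3,P4,P5,P1] Q1=[] Q2=[]
t=2-5: P2@Q0 runs 3, rem=5, quantum used, demote→Q1. Q0=[P3,P4,P5,P1] Q1=[P2] Q2=[]
t=5-8: P3@Q0 runs 3, rem=11, I/O yield, promote→Q0. Q0=[P4,P5,P1,P3] Q1=[P2] Q2=[]
t=8-11: P4@Q0 runs 3, rem=2, quantum used, demote→Q1. Q0=[P5,P1,P3] Q1=[P2,P4] Q2=[]
t=11-13: P5@Q0 runs 2, rem=11, I/O yield, promote→Q0. Q0=[P1,P3,P5] Q1=[P2,P4] Q2=[]
t=13-15: P1@Q0 runs 2, rem=8, I/O yield, promote→Q0. Q0=[P3,P5,P1] Q1=[P2,P4] Q2=[]
t=15-18: P3@Q0 runs 3, rem=8, I/O yield, promote→Q0. Q0=[P5,P1,P3] Q1=[P2,P4] Q2=[]
t=18-20: P5@Q0 runs 2, rem=9, I/O yield, promote→Q0. Q0=[P1,P3,P5] Q1=[P2,P4] Q2=[]
t=20-22: P1@Q0 runs 2, rem=6, I/O yield, promote→Q0. Q0=[P3,P5,P1] Q1=[P2,P4] Q2=[]
t=22-25: P3@Q0 runs 3, rem=5, I/O yield, promote→Q0. Q0=[P5,P1,P3] Q1=[P2,P4] Q2=[]
t=25-27: P5@Q0 runs 2, rem=7, I/O yield, promote→Q0. Q0=[P1,P3,P5] Q1=[P2,P4] Q2=[]
t=27-29: P1@Q0 runs 2, rem=4, I/O yield, promote→Q0. Q0=[P3,P5,P1] Q1=[P2,P4] Q2=[]
t=29-32: P3@Q0 runs 3, rem=2, I/O yield, promote→Q0. Q0=[P5,P1,P3] Q1=[P2,P4] Q2=[]
t=32-34: P5@Q0 runs 2, rem=5, I/O yield, promote→Q0. Q0=[P1,P3,P5] Q1=[P2,P4] Q2=[]
t=34-36: P1@Q0 runs 2, rem=2, I/O yield, promote→Q0. Q0=[P3,P5,P1] Q1=[P2,P4] Q2=[]
t=36-38: P3@Q0 runs 2, rem=0, completes. Q0=[P5,P1] Q1=[P2,P4] Q2=[]
t=38-40: P5@Q0 runs 2, rem=3, I/O yield, promote→Q0. Q0=[P1,P5] Q1=[P2,P4] Q2=[]
t=40-42: P1@Q0 runs 2, rem=0, completes. Q0=[P5] Q1=[P2,P4] Q2=[]
t=42-44: P5@Q0 runs 2, rem=1, I/O yield, promote→Q0. Q0=[P5] Q1=[P2,P4] Q2=[]
t=44-45: P5@Q0 runs 1, rem=0, completes. Q0=[] Q1=[P2,P4] Q2=[]
t=45-50: P2@Q1 runs 5, rem=0, completes. Q0=[] Q1=[P4] Q2=[]
t=50-52: P4@Q1 runs 2, rem=0, completes. Q0=[] Q1=[] Q2=[]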